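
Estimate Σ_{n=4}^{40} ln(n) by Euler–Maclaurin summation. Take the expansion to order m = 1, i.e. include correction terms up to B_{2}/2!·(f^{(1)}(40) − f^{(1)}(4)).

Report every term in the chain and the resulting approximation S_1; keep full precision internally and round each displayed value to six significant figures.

S_1 ≈ 108.529

The integral term ∫_4^40 ln(x) dx = 106.010.
Boundary: ½(f(4) + f(40)) = ½(1.38629 + 3.68888) = 2.53759.
Integral + boundary = 108.548.
Correction k=1: B_{2}/2! · (f^{(1)}(40) − f^{(1)}(4)) = 1/12 · (0.0250000 − 0.250000) = -0.0187500.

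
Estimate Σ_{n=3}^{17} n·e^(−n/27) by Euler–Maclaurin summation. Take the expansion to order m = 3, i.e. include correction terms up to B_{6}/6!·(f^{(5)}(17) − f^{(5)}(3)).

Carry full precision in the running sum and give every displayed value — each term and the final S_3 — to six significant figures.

S_3 ≈ 97.6875

∫_3^17 x·e^(−x/27) dx evaluates to 91.8664.
½[f(3) + f(17)] = ½[2.68452 + 9.05741] = 5.87097.
Running total after boundary: 97.7374.
k=1: B_{2}/(2)! × [f^{(1)}(17) − f^{(1)}(3)] = 1/12 × (0.197329 − 0.795413) = -0.0498403.
Partial sum through k=1: 97.6875.
k=2: B_{4}/(4)! × [f^{(3)}(17) − f^{(3)}(3)] = −1/720 × (0.00173238 − 0.00354608) = 2.51902e-06.
Partial sum through k=2: 97.6875.
k=3: B_{6}/(6)! × [f^{(5)}(17) − f^{(5)}(3)] = 1/30240 × (4.38146e-06 − 8.23190e-06) = -1.27330e-10.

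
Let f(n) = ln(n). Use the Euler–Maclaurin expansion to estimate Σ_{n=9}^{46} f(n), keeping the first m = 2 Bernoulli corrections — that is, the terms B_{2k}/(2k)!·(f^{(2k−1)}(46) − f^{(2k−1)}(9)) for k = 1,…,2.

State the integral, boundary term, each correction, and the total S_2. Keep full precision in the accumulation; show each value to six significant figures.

Integral: ∫_9^46 ln(x) dx = 119.342.
Endpoint term: (f(9) + f(46))/2 = (2.19722 + 3.82864)/2 = 3.01293.
So far: 122.355.
k=1: B_{2}/(2)! × [f^{(1)}(46) − f^{(1)}(9)] = 1/12 × (0.0217391 − 0.111111) = -0.00744767.
After k=1: 122.348.
k=2: B_{4}/(4)! × [f^{(3)}(46) − f^{(3)}(9)] = −1/720 × (2.05474e-05 − 0.00274348) = 3.78186e-06.

S_2 ≈ 122.348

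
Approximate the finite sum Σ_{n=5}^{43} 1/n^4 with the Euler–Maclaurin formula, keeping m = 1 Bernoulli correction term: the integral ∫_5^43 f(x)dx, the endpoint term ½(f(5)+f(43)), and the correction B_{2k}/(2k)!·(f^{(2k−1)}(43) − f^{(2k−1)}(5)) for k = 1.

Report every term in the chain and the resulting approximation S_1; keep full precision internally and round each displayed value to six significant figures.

S_1 ≈ 0.00356928

The integral term ∫_5^43 1/x^4 dx = 0.00266247.
Endpoint term: (f(5) + f(43))/2 = (0.00160000 + 2.92500e-07)/2 = 0.000800146.
Running total after boundary: 0.00346262.
k=1: B_{2}/(2)! × [f^{(1)}(43) − f^{(1)}(5)] = 1/12 × (-2.72093e-08 − (-0.00128000)) = 0.000106664.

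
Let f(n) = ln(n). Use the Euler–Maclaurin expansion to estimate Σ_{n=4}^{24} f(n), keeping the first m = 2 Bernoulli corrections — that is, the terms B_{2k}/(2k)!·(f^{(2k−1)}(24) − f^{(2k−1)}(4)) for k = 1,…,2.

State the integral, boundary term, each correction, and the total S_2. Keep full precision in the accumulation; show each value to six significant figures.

∫_4^24 ln(x) dx evaluates to 50.7281.
½[f(4) + f(24)] = ½[1.38629 + 3.17805] = 2.28217.
Integral + boundary = 53.0103.
Order-1 term: 1/12 · (0.0416667 − 0.250000) = -0.0173611.
Partial sum through k=1: 52.9929.
Order-2 term: −1/720 · (0.000144676 − 0.0312500) = 4.32018e-05.

S_2 ≈ 52.9930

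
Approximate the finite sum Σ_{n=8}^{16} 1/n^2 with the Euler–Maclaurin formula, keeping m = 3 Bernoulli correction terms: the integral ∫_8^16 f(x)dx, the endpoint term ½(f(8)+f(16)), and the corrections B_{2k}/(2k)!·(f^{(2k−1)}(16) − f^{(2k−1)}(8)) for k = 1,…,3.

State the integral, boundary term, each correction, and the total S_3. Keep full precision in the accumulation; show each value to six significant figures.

∫_8^16 1/x^2 dx evaluates to 0.0625000.
½[f(8) + f(16)] = ½[0.0156250 + 0.00390625] = 0.00976562.
So far: 0.0722656.
k=1: B_{2}/(2)! × [f^{(1)}(16) − f^{(1)}(8)] = 1/12 × (-0.000488281 − (-0.00390625)) = 0.000284831.
After k=1: 0.0725505.
k=2: B_{4}/(4)! × [f^{(3)}(16) − f^{(3)}(8)] = −1/720 × (-2.28882e-05 − (-0.000732422)) = -9.85463e-07.
After k=2: 0.0725495.
k=3: B_{6}/(6)! × [f^{(5)}(16) − f^{(5)}(8)] = 1/30240 × (-2.68221e-06 − (-0.000343323)) = 1.12646e-08.

S_3 ≈ 0.0725495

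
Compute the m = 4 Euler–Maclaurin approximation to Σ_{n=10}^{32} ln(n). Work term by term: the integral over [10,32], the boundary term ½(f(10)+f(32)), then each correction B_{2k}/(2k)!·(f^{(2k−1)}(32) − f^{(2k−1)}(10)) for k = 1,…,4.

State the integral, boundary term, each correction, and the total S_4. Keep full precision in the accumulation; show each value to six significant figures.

∫_10^32 ln(x) dx evaluates to 65.8777.
½[f(10) + f(32)] = ½[2.30259 + 3.46574] = 2.88416.
Integral + boundary = 68.7619.
Order-1 term: 1/12 · (0.0312500 − 0.100000) = -0.00572917.
Partial sum through k=1: 68.7561.
Order-2 term: −1/720 · (6.10352e-05 − 0.00200000) = 2.69301e-06.
Partial sum through k=2: 68.7561.
Order-3 term: 1/30240 · (7.15256e-07 − 0.000240000) = -7.91286e-09.
Partial sum through k=3: 68.7561.
Order-4 term: −1/1209600 · (2.09548e-08 − 7.20000e-05) = 5.95065e-11.

S_4 ≈ 68.7561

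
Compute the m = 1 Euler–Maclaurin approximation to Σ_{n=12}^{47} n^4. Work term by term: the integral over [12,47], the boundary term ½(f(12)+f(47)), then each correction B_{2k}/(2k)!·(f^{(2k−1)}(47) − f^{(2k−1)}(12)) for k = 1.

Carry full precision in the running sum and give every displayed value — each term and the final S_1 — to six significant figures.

The integral term ∫_12^47 x^4 dx = 4.58192e+07.
½[f(12) + f(47)] = ½[20736.0 + 4.87968e+06] = 2.45021e+06.
So far: 4.82694e+07.
Order-1 term: 1/12 · (415292 − 6912.00) = 34031.7.

S_1 ≈ 4.83035e+07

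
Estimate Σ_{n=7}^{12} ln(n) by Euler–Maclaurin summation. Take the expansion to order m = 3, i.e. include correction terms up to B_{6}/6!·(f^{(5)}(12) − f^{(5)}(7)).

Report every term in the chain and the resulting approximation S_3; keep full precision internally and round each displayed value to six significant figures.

S_3 ≈ 13.4080

The integral term ∫_7^12 ln(x) dx = 11.1975.
Boundary: ½(f(7) + f(12)) = ½(1.94591 + 2.48491) = 2.21541.
Integral + boundary = 13.4129.
Order-1 term: 1/12 · (0.0833333 − 0.142857) = -0.00496032.
After k=1: 13.4080.
Order-2 term: −1/720 · (0.00115741 − 0.00583090) = 6.49097e-06.
After k=2: 13.4080.
Order-3 term: 1/30240 · (9.64506e-05 − 0.00142798) = -4.40319e-08.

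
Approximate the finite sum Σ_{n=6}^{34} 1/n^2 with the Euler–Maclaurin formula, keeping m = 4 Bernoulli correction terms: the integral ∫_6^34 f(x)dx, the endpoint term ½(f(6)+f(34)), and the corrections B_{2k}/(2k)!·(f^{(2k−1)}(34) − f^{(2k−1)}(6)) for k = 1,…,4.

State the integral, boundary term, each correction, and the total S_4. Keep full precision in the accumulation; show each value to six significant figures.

S_4 ≈ 0.152339

Integral: ∫_6^34 1/x^2 dx = 0.137255.
Boundary: ½(f(6) + f(34)) = ½(0.0277778 + 0.000865052) = 0.0143214.
Running total after boundary: 0.151576.
Order-1 term: 1/12 · (-5.08854e-05 − (-0.00925926)) = 0.000767364.
Partial sum through k=1: 0.152344.
Order-2 term: −1/720 · (-5.28222e-07 − (-0.00308642)) = -4.28596e-06.
Partial sum through k=2: 0.152339.
Order-3 term: 1/30240 · (-1.37082e-08 − (-0.00257202)) = 8.50530e-08.
Partial sum through k=3: 0.152339.
Order-4 term: −1/1209600 · (-6.64065e-10 − (-0.00400091)) = -3.30763e-09.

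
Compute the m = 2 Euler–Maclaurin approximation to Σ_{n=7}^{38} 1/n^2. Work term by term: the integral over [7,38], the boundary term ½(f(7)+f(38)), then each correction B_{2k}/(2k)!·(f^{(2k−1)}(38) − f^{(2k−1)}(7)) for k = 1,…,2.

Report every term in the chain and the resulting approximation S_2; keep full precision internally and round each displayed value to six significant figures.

S_2 ≈ 0.127573

The integral term ∫_7^38 1/x^2 dx = 0.116541.
½[f(7) + f(38)] = ½[0.0204082 + 0.000692521] = 0.0105503.
So far: 0.127092.
k=1: B_{2}/(2)! × [f^{(1)}(38) − f^{(1)}(7)] = 1/12 × (-3.64485e-05 − (-0.00583090)) = 0.000482871.
Running total after k=1: 0.127575.
k=2: B_{4}/(4)! × [f^{(3)}(38) − f^{(3)}(7)] = −1/720 × (-3.02896e-07 − (-0.00142798)) = -1.98288e-06.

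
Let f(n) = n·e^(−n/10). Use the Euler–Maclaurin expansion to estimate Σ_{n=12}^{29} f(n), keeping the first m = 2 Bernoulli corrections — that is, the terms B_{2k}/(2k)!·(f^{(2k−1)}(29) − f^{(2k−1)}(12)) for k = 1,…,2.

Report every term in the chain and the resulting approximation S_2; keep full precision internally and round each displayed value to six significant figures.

S_2 ≈ 47.4050

Integral: ∫_12^29 x·e^(−x/10) dx = 44.8037.
Endpoint term: (f(12) + f(29))/2 = (3.61433 + 1.59567)/2 = 2.60500.
Integral + boundary = 47.4087.
Correction k=1: B_{2}/2! · (f^{(1)}(29) − f^{(1)}(12)) = 1/12 · (-0.104544 − (-0.0602388)) = -0.00369211.
Partial sum through k=1: 47.4050.
Correction k=2: B_{4}/4! · (f^{(3)}(29) − f^{(3)}(12)) = −1/720 · (5.50232e-05 − 0.00542150) = 7.45343e-06.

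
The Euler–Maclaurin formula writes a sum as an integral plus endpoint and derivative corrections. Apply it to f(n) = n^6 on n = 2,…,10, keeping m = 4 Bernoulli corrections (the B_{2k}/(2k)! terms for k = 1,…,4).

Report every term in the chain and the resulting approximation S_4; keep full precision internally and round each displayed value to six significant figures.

Integral: ∫_2^10 x^6 dx = 1.42855e+06.
Boundary: ½(f(2) + f(10)) = ½(64.0000 + 1.00000e+06) = 500032.
So far: 1.92859e+06.
Correction k=1: B_{2}/2! · (f^{(1)}(10) − f^{(1)}(2)) = 1/12 · (600000 − 192.000) = 49984.0.
Partial sum through k=1: 1.97857e+06.
Correction k=2: B_{4}/4! · (f^{(3)}(10) − f^{(3)}(2)) = −1/720 · (120000 − 960.000) = -165.333.
Partial sum through k=2: 1.97840e+06.
Correction k=3: B_{6}/6! · (f^{(5)}(10) − f^{(5)}(2)) = 1/30240 · (7200.00 − 1440.00) = 0.190476.
Partial sum through k=3: 1.97840e+06.
Correction k=4: B_{8}/8! · (f^{(7)}(10) − f^{(7)}(2)) = −1/1209600 · (0.00000 − 0.00000) = 0.00000.

S_4 ≈ 1.97840e+06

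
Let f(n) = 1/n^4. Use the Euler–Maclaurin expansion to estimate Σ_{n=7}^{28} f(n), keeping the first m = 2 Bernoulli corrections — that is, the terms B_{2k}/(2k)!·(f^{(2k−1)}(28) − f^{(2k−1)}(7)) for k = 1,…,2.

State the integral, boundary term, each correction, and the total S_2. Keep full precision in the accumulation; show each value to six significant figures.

S_2 ≈ 0.00118530

The integral term ∫_7^28 1/x^4 dx = 0.000956633.
Boundary: ½(f(7) + f(28)) = ½(0.000416493 + 1.62693e-06) = 0.000209060.
So far: 0.00116569.
Order-1 term: 1/12 · (-2.32418e-07 − (-0.000237996)) = 1.98136e-05.
After k=1: 0.00118551.
Order-2 term: −1/720 · (-8.89355e-09 − (-0.000145712)) = -2.02365e-07.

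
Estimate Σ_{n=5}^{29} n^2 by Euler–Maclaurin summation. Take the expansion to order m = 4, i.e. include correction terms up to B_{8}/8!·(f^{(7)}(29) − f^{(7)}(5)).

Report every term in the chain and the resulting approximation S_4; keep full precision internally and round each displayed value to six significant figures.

The integral term ∫_5^29 x^2 dx = 8088.00.
½[f(5) + f(29)] = ½[25.0000 + 841.000] = 433.000.
So far: 8521.00.
Correction k=1: B_{2}/2! · (f^{(1)}(29) − f^{(1)}(5)) = 1/12 · (58.0000 − 10.0000) = 4.00000.
Partial sum through k=1: 8525.00.
Correction k=2: B_{4}/4! · (f^{(3)}(29) − f^{(3)}(5)) = −1/720 · (0.00000 − 0.00000) = 0.00000.
Partial sum through k=2: 8525.00.
Correction k=3: B_{6}/6! · (f^{(5)}(29) − f^{(5)}(5)) = 1/30240 · (0.00000 − 0.00000) = 0.00000.
Partial sum through k=3: 8525.00.
Correction k=4: B_{8}/8! · (f^{(7)}(29) − f^{(7)}(5)) = −1/1209600 · (0.00000 − 0.00000) = 0.00000.

S_4 ≈ 8525.00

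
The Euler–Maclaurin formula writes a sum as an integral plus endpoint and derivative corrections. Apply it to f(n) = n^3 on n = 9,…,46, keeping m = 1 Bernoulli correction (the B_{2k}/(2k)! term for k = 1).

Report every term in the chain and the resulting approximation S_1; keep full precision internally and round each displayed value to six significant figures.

Integral: ∫_9^46 x^3 dx = 1.11772e+06.
Boundary: ½(f(9) + f(46)) = ½(729.000 + 97336.0) = 49032.5.
Running total after boundary: 1.16676e+06.
Order-1 term: 1/12 · (6348.00 − 243.000) = 508.750.

S_1 ≈ 1.16726e+06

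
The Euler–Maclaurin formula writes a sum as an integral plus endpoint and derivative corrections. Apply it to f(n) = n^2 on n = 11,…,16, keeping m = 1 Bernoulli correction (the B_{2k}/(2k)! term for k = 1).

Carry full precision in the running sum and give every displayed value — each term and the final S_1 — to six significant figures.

The integral term ∫_11^16 x^2 dx = 921.667.
Endpoint term: (f(11) + f(16))/2 = (121.000 + 256.000)/2 = 188.500.
Running total after boundary: 1110.17.
Correction k=1: B_{2}/2! · (f^{(1)}(16) − f^{(1)}(11)) = 1/12 · (32.0000 − 22.0000) = 0.833333.

S_1 ≈ 1111.00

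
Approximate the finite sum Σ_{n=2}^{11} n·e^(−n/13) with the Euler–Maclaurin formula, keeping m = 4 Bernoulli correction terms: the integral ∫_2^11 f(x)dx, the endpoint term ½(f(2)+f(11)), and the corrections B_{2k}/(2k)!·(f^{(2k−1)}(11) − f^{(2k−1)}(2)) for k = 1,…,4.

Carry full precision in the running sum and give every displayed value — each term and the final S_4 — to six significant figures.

∫_2^11 x·e^(−x/13) dx evaluates to 33.3264.
Endpoint term: (f(2) + f(11))/2 = (1.71481 + 4.71968)/2 = 3.21724.
Integral + boundary = 36.5437.
k=1: B_{2}/(2)! × [f^{(1)}(11) − f^{(1)}(2)] = 1/12 × (0.0660095 − 0.725496) = -0.0549572.
After k=1: 36.4887.
k=2: B_{4}/(4)! × [f^{(3)}(11) − f^{(3)}(2)] = −1/720 × (0.00546825 − 0.0144397) = 1.24603e-05.
After k=2: 36.4887.
k=3: B_{6}/(6)! × [f^{(5)}(11) − f^{(5)}(2)] = 1/30240 × (6.24018e-05 − 0.000145482) = -2.74736e-09.
After k=3: 36.4887.
k=4: B_{8}/(8)! × [f^{(7)}(11) − f^{(7)}(2)] = −1/1209600 × (5.47024e-07 − 1.21611e-06) = 5.53144e-13.

S_4 ≈ 36.4887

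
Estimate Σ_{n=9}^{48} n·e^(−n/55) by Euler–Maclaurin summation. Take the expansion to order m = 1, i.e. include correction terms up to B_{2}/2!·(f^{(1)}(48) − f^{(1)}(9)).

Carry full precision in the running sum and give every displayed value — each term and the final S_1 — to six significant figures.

S_1 ≈ 635.555

∫_9^48 x·e^(−x/55) dx evaluates to 621.762.
Boundary: ½(f(9) + f(48)) = ½(7.64146 + 20.0549) = 13.8482.
Running total after boundary: 635.610.
Correction k=1: B_{2}/2! · (f^{(1)}(48) − f^{(1)}(9)) = 1/12 · (0.0531759 − 0.710115) = -0.0547449.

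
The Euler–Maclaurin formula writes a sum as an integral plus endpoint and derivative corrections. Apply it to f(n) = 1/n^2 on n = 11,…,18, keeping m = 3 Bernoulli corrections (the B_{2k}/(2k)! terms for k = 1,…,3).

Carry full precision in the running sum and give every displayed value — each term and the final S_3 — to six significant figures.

S_3 ≈ 0.0411254

Integral: ∫_11^18 1/x^2 dx = 0.0353535.
½[f(11) + f(18)] = ½[0.00826446 + 0.00308642] = 0.00567544.
So far: 0.0410290.
k=1: B_{2}/(2)! × [f^{(1)}(18) − f^{(1)}(11)] = 1/12 × (-0.000342936 − (-0.00150263)) = 9.66412e-05.
Partial sum through k=1: 0.0411256.
k=2: B_{4}/(4)! × [f^{(3)}(18) − f^{(3)}(11)] = −1/720 × (-1.27013e-05 − (-0.000149021)) = -1.89333e-07.
Partial sum through k=2: 0.0411254.
k=3: B_{6}/(6)! × [f^{(5)}(18) − f^{(5)}(11)] = 1/30240 × (-1.17605e-06 − (-3.69474e-05)) = 1.18291e-09.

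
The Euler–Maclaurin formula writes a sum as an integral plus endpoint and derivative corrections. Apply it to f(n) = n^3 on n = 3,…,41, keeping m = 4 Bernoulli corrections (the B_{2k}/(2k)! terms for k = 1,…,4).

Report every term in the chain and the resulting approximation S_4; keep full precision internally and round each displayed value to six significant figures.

∫_3^41 x^3 dx evaluates to 706420.
Boundary: ½(f(3) + f(41)) = ½(27.0000 + 68921.0) = 34474.0.
Running total after boundary: 740894.
Correction k=1: B_{2}/2! · (f^{(1)}(41) − f^{(1)}(3)) = 1/12 · (5043.00 − 27.0000) = 418.000.
Running total after k=1: 741312.
Correction k=2: B_{4}/4! · (f^{(3)}(41) − f^{(3)}(3)) = −1/720 · (6.00000 − 6.00000) = 0.00000.
Running total after k=2: 741312.
Correction k=3: B_{6}/6! · (f^{(5)}(41) − f^{(5)}(3)) = 1/30240 · (0.00000 − 0.00000) = 0.00000.
Running total after k=3: 741312.
Correction k=4: B_{8}/8! · (f^{(7)}(41) − f^{(7)}(3)) = −1/1209600 · (0.00000 − 0.00000) = 0.00000.

S_4 ≈ 741312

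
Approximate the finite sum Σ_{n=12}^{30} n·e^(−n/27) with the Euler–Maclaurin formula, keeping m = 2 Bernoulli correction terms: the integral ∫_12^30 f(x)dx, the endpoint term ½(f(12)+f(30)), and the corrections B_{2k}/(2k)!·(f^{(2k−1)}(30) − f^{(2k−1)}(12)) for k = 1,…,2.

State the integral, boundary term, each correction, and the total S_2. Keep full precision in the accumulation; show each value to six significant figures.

The integral term ∫_12^30 x·e^(−x/27) dx = 168.535.
Endpoint term: (f(12) + f(30))/2 = (7.69416 + 9.87579)/2 = 8.78498.
So far: 177.320.
Correction k=1: B_{2}/2! · (f^{(1)}(30) − f^{(1)}(12)) = 1/12 · (-0.0365770 − 0.356211) = -0.0327324.
Partial sum through k=1: 177.287.
Correction k=2: B_{4}/4! · (f^{(3)}(30) − f^{(3)}(12)) = −1/720 · (0.000852962 − 0.00224770) = 1.93713e-06.

S_2 ≈ 177.287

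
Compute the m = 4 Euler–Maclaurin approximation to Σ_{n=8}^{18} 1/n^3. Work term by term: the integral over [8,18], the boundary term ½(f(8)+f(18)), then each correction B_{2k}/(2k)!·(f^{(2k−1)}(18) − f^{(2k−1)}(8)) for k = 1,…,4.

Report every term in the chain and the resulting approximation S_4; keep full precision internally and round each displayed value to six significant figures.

S_4 ≈ 0.00738993

∫_8^18 1/x^3 dx evaluates to 0.00626929.
Boundary: ½(f(8) + f(18)) = ½(0.00195312 + 0.000171468) = 0.00106230.
Running total after boundary: 0.00733159.
Order-1 term: 1/12 · (-2.85780e-05 − (-0.000732422)) = 5.86537e-05.
Partial sum through k=1: 0.00739024.
Order-2 term: −1/720 · (-1.76407e-06 − (-0.000228882)) = -3.15441e-07.
Partial sum through k=2: 0.00738992.
Order-3 term: 1/30240 · (-2.28676e-07 − (-0.000150204)) = 4.95949e-09.
Partial sum through k=3: 0.00738993.
Order-4 term: −1/1209600 · (-5.08169e-08 − (-0.000168979)) = -1.39656e-10.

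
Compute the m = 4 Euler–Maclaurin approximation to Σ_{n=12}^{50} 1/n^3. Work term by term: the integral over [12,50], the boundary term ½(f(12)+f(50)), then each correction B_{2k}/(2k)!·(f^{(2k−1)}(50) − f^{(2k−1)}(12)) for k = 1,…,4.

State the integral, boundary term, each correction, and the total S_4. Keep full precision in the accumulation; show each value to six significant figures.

The integral term ∫_12^50 1/x^3 dx = 0.00327222.
Boundary: ½(f(12) + f(50)) = ½(0.000578704 + 8.00000e-06) = 0.000293352.
So far: 0.00356557.
Order-1 term: 1/12 · (-4.80000e-07 − (-0.000144676)) = 1.20163e-05.
After k=1: 0.00357759.
Order-2 term: −1/720 · (-3.84000e-09 − (-2.00939e-05)) = -2.79028e-08.
After k=2: 0.00357756.
Order-3 term: 1/30240 · (-6.45120e-11 − (-5.86071e-06)) = 1.93805e-10.
After k=3: 0.00357756.
Order-4 term: −1/1209600 · (-1.85795e-12 − (-2.93036e-06)) = -2.42258e-12.

S_4 ≈ 0.00357756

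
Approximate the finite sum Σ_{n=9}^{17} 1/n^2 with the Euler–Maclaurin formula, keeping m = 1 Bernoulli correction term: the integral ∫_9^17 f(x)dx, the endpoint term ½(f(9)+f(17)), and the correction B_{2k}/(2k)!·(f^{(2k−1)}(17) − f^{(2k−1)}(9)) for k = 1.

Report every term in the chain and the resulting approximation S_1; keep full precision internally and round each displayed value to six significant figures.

S_1 ≈ 0.0603852

The integral term ∫_9^17 1/x^2 dx = 0.0522876.
Endpoint term: (f(9) + f(17))/2 = (0.0123457 + 0.00346021)/2 = 0.00790294.
Running total after boundary: 0.0601905.
k=1: B_{2}/(2)! × [f^{(1)}(17) − f^{(1)}(9)] = 1/12 × (-0.000407083 − (-0.00274348)) = 0.000194700.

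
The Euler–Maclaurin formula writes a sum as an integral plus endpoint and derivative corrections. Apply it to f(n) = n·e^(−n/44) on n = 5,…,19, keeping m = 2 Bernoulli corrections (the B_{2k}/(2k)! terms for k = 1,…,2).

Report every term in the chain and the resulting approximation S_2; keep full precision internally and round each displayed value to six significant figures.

S_2 ≈ 132.837

The integral term ∫_5^19 x·e^(−x/44) dx = 124.472.
Endpoint term: (f(5) + f(19))/2 = (4.46291 + 12.3372)/2 = 8.40007.
So far: 132.872.
k=1: B_{2}/(2)! × [f^{(1)}(19) − f^{(1)}(5)] = 1/12 × (0.368936 − 0.791153) = -0.0351847.
Running total after k=1: 132.837.
k=2: B_{4}/(4)! × [f^{(3)}(19) − f^{(3)}(5)] = −1/720 × (0.000861359 − 0.00133074) = 6.51922e-07.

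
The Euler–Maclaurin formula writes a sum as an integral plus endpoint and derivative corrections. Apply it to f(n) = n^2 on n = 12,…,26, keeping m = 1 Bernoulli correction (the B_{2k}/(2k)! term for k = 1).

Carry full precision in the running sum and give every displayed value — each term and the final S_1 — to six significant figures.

S_1 ≈ 5695.00

The integral term ∫_12^26 x^2 dx = 5282.67.
½[f(12) + f(26)] = ½[144.000 + 676.000] = 410.000.
So far: 5692.67.
Order-1 term: 1/12 · (52.0000 − 24.0000) = 2.33333.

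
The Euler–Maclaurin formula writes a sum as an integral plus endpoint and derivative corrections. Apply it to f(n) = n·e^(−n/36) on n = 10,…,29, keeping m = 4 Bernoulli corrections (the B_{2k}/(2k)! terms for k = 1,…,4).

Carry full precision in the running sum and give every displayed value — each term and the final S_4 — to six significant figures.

S_4 ≈ 218.986

Integral: ∫_10^29 x·e^(−x/36) dx = 208.758.
Endpoint term: (f(10) + f(29))/2 = (7.57465 + 12.9583)/2 = 10.2665.
So far: 219.024.
Order-1 term: 1/12 · (0.0868855 − 0.547058) = -0.0383477.
Running total after k=1: 218.986.
Order-2 term: −1/720 · (0.000756609 − 0.00159104) = 1.15893e-06.
Running total after k=2: 218.986.
Order-3 term: 1/30240 · (1.11588e-06 − 2.12961e-06) = -3.35228e-11.
Running total after k=3: 218.986.
Order-4 term: −1/1209600 · (1.27157e-09 − 2.33916e-09) = 8.82603e-16.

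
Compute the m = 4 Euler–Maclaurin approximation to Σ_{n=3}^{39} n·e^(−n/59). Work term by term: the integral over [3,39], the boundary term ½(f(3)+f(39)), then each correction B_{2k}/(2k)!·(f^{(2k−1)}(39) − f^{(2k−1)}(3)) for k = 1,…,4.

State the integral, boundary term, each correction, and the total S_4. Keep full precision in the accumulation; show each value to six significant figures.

Integral: ∫_3^39 x·e^(−x/59) dx = 491.253.
Boundary: ½(f(3) + f(39)) = ½(2.85127 + 20.1367) = 11.4940.
Integral + boundary = 502.747.
k=1: B_{2}/(2)! × [f^{(1)}(39) − f^{(1)}(3)] = 1/12 × (0.175026 − 0.902097) = -0.0605893.
After k=1: 502.686.
k=2: B_{4}/(4)! × [f^{(3)}(39) − f^{(3)}(3)] = −1/720 × (0.000346934 − 0.000805212) = 6.36498e-07.
After k=2: 502.686.
k=3: B_{6}/(6)! × [f^{(5)}(39) − f^{(5)}(3)] = 1/30240 × (1.84886e-07 − 3.88186e-07) = -6.72289e-12.
After k=3: 502.686.
k=4: B_{8}/(8)! × [f^{(7)}(39) − f^{(7)}(3)] = −1/1209600 × (7.75946e-11 − 1.56580e-10) = 6.52990e-17.

S_4 ≈ 502.686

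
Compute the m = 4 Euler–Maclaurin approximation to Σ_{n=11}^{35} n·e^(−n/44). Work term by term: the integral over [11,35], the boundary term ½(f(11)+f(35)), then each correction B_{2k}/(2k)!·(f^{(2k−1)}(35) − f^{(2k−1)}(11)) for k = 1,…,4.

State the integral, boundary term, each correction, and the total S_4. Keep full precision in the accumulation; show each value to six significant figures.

The integral term ∫_11^35 x·e^(−x/44) dx = 315.715.
Endpoint term: (f(11) + f(35))/2 = (8.56681 + 15.7982)/2 = 12.1825.
Running total after boundary: 327.897.
k=1: B_{2}/(2)! × [f^{(1)}(35) − f^{(1)}(11)] = 1/12 × (0.0923269 − 0.584101) = -0.0409811.
After k=1: 327.856.
k=2: B_{4}/(4)! × [f^{(3)}(35) − f^{(3)}(11)] = −1/720 × (0.000513987 − 0.00110625) = 8.22589e-07.
After k=2: 327.856.
k=3: B_{6}/(6)! × [f^{(5)}(35) − f^{(5)}(11)] = 1/30240 × (5.06345e-07 − 9.86982e-07) = -1.58941e-11.
After k=3: 327.856.
k=4: B_{8}/(8)! × [f^{(7)}(35) − f^{(7)}(11)] = −1/1209600 × (3.85951e-10 − 7.24459e-10) = 2.79851e-16.

S_4 ≈ 327.856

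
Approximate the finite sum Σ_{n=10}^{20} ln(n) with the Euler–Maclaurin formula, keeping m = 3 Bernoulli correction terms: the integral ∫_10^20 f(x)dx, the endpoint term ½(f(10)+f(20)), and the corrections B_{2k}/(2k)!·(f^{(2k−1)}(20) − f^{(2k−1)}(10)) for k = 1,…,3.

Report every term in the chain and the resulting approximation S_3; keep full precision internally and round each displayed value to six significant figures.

∫_10^20 ln(x) dx evaluates to 26.8888.
½[f(10) + f(20)] = ½[2.30259 + 2.99573] = 2.64916.
Integral + boundary = 29.5380.
Correction k=1: B_{2}/2! · (f^{(1)}(20) − f^{(1)}(10)) = 1/12 · (0.0500000 − 0.100000) = -0.00416667.
After k=1: 29.5338.
Correction k=2: B_{4}/4! · (f^{(3)}(20) − f^{(3)}(10)) = −1/720 · (0.000250000 − 0.00200000) = 2.43056e-06.
After k=2: 29.5338.
Correction k=3: B_{6}/6! · (f^{(5)}(20) − f^{(5)}(10)) = 1/30240 · (7.50000e-06 − 0.000240000) = -7.68849e-09.

S_3 ≈ 29.5338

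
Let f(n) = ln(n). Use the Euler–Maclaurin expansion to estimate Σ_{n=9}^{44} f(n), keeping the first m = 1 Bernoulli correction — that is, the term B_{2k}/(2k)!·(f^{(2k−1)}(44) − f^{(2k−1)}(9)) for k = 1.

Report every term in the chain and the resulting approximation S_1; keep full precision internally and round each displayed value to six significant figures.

∫_9^44 ln(x) dx evaluates to 111.729.
Endpoint term: (f(9) + f(44))/2 = (2.19722 + 3.78419)/2 = 2.99071.
Running total after boundary: 114.720.
k=1: B_{2}/(2)! × [f^{(1)}(44) − f^{(1)}(9)] = 1/12 × (0.0227273 − 0.111111) = -0.00736532.

S_1 ≈ 114.713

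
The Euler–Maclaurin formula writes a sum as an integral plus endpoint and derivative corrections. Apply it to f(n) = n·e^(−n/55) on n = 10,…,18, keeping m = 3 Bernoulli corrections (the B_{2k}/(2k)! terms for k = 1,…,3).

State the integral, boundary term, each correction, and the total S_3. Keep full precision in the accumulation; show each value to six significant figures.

∫_10^18 x·e^(−x/55) dx evaluates to 86.3049.
Boundary: ½(f(10) + f(18)) = ½(8.33753 + 12.9760) = 10.6567.
Running total after boundary: 96.9617.
Correction k=1: B_{2}/2! · (f^{(1)}(18) − f^{(1)}(10)) = 1/12 · (0.484960 − 0.682161) = -0.0164334.
Partial sum through k=1: 96.9452.
Correction k=2: B_{4}/4! · (f^{(3)}(18) − f^{(3)}(10)) = −1/720 · (0.000636937 − 0.000776750) = 1.94184e-07.
Partial sum through k=2: 96.9452.
Correction k=3: B_{6}/6! · (f^{(5)}(18) − f^{(5)}(10)) = 1/30240 · (3.68118e-07 − 4.39005e-07) = -2.34416e-12.

S_3 ≈ 96.9452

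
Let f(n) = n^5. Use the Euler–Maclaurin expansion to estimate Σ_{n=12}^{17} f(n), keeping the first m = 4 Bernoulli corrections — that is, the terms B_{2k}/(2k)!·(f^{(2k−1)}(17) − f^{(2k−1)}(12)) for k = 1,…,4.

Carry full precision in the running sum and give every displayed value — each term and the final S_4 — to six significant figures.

S_4 ≈ 4.38576e+06

The integral term ∫_12^17 x^5 dx = 3.52526e+06.
Boundary: ½(f(12) + f(17)) = ½(248832 + 1.41986e+06) = 834344.
So far: 4.35961e+06.
Order-1 term: 1/12 · (417605 − 103680) = 26160.4.
Partial sum through k=1: 4.38577e+06.
Order-2 term: −1/720 · (17340.0 − 8640.00) = -12.0833.
Partial sum through k=2: 4.38576e+06.
Order-3 term: 1/30240 · (120.000 − 120.000) = 0.00000.
Partial sum through k=3: 4.38576e+06.
Order-4 term: −1/1209600 · (0.00000 − 0.00000) = 0.00000.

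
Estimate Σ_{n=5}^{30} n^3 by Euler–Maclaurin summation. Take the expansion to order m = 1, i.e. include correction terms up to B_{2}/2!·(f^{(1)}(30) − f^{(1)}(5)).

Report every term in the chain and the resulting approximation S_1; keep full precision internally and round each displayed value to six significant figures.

The integral term ∫_5^30 x^3 dx = 202344.
½[f(5) + f(30)] = ½[125.000 + 27000.0] = 13562.5.
Running total after boundary: 215906.
Order-1 term: 1/12 · (2700.00 − 75.0000) = 218.750.

S_1 ≈ 216125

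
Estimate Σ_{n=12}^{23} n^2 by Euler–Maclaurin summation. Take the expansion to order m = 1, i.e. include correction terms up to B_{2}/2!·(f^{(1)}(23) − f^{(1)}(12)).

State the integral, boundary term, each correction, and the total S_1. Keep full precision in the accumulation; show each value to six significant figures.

The integral term ∫_12^23 x^2 dx = 3479.67.
Boundary: ½(f(12) + f(23)) = ½(144.000 + 529.000) = 336.500.
So far: 3816.17.
k=1: B_{2}/(2)! × [f^{(1)}(23) − f^{(1)}(12)] = 1/12 × (46.0000 − 24.0000) = 1.83333.

S_1 ≈ 3818.00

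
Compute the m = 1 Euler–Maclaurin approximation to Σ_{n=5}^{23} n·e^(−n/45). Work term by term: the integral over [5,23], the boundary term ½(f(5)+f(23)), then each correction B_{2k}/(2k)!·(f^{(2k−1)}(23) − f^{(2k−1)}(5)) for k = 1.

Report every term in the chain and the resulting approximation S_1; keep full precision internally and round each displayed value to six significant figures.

Integral: ∫_5^23 x·e^(−x/45) dx = 177.913.
Endpoint term: (f(5) + f(23))/2 = (4.47420 + 13.7961)/2 = 9.13513.
Integral + boundary = 187.048.
k=1: B_{2}/(2)! × [f^{(1)}(23) − f^{(1)}(5)] = 1/12 × (0.293250 − 0.795413) = -0.0418469.

S_1 ≈ 187.006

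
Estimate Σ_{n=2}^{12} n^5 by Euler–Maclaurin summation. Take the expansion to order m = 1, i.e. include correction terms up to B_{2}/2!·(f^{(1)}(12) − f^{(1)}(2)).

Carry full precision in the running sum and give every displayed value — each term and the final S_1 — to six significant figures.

The integral term ∫_2^12 x^5 dx = 497653.
Boundary: ½(f(2) + f(12)) = ½(32.0000 + 248832) = 124432.
So far: 622085.
Correction k=1: B_{2}/2! · (f^{(1)}(12) − f^{(1)}(2)) = 1/12 · (103680 − 80.0000) = 8633.33.

S_1 ≈ 630719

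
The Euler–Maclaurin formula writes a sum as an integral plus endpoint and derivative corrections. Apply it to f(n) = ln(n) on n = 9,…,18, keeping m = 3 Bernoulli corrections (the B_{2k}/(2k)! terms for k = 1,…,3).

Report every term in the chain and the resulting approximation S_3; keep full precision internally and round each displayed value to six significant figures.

S_3 ≈ 25.7908

Integral: ∫_9^18 ln(x) dx = 23.2517.
½[f(9) + f(18)] = ½[2.19722 + 2.89037] = 2.54380.
Running total after boundary: 25.7955.
k=1: B_{2}/(2)! × [f^{(1)}(18) − f^{(1)}(9)] = 1/12 × (0.0555556 − 0.111111) = -0.00462963.
Partial sum through k=1: 25.7908.
k=2: B_{4}/(4)! × [f^{(3)}(18) − f^{(3)}(9)] = −1/720 × (0.000342936 − 0.00274348) = 3.33410e-06.
Partial sum through k=2: 25.7908.
k=3: B_{6}/(6)! × [f^{(5)}(18) − f^{(5)}(9)] = 1/30240 × (1.27013e-05 − 0.000406442) = -1.30205e-08.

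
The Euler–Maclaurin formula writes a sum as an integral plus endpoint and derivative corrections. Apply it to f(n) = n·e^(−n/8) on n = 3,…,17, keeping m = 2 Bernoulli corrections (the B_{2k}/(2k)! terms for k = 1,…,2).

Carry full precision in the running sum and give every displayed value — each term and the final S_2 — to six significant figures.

S_2 ≈ 38.5940

∫_3^17 x·e^(−x/8) dx evaluates to 36.5949.
½[f(3) + f(17)] = ½[2.06187 + 2.03036] = 2.04611.
Running total after boundary: 38.6410.
Order-1 term: 1/12 · (-0.134362 − 0.429556) = -0.0469932.
Partial sum through k=1: 38.5940.
Order-2 term: −1/720 · (0.00163287 − 0.0281896) = 3.68843e-05.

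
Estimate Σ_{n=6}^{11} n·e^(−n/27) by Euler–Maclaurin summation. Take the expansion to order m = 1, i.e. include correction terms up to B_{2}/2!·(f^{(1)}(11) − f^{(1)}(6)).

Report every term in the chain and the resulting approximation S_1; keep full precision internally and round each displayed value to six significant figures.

Integral: ∫_6^11 x·e^(−x/27) dx = 30.7843.
Endpoint term: (f(6) + f(11))/2 = (4.80442 + 7.31910)/2 = 6.06176.
Running total after boundary: 36.8460.
k=1: B_{2}/(2)! × [f^{(1)}(11) − f^{(1)}(6)] = 1/12 × (0.394295 − 0.622796) = -0.0190417.

S_1 ≈ 36.8270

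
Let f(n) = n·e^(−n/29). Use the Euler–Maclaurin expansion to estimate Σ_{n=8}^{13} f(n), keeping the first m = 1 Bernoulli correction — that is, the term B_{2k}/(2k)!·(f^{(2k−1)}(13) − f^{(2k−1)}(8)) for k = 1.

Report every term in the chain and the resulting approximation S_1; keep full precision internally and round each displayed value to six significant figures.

S_1 ≈ 43.5183

Integral: ∫_8^13 x·e^(−x/29) dx = 36.3473.
Boundary: ½(f(8) + f(13)) = ½(6.07134 + 8.30347) = 7.18741.
Integral + boundary = 43.5347.
Order-1 term: 1/12 · (0.352402 − 0.549561) = -0.0164299.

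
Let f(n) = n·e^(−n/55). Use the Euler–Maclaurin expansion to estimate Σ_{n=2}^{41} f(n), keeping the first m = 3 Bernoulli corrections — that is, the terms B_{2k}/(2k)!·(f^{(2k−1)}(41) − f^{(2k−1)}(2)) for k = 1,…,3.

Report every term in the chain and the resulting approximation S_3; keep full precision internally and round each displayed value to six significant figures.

S_3 ≈ 528.214

The integral term ∫_2^41 x·e^(−x/55) dx = 517.590.
Boundary: ½(f(2) + f(41)) = ½(1.92858 + 19.4553) = 10.6919.
So far: 528.282.
Order-1 term: 1/12 · (0.120787 − 0.929225) = -0.0673698.
After k=1: 528.214.
Order-2 term: −1/720 · (0.000353661 − 0.000944728) = 8.20927e-07.
After k=2: 528.214.
Order-3 term: 1/30240 · (2.20625e-07 − 5.23066e-07) = -1.00013e-11.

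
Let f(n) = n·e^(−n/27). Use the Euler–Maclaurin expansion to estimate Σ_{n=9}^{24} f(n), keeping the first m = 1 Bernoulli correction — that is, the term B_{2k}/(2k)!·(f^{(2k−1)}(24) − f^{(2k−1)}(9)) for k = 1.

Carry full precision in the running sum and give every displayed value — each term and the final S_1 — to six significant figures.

S_1 ≈ 138.489

Integral: ∫_9^24 x·e^(−x/27) dx = 130.367.
Boundary: ½(f(9) + f(24)) = ½(6.44878 + 9.86669) = 8.15774.
Running total after boundary: 138.525.
Order-1 term: 1/12 · (0.0456791 − 0.477688) = -0.0360007.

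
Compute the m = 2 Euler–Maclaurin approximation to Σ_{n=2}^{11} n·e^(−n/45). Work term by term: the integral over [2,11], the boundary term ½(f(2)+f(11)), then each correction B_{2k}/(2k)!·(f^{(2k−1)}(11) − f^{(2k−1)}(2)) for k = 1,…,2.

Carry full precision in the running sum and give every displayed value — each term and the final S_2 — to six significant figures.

The integral term ∫_2^11 x·e^(−x/45) dx = 49.5468.
Endpoint term: (f(2) + f(11))/2 = (1.91306 + 8.61453)/2 = 5.26380.
Running total after boundary: 54.8106.
Order-1 term: 1/12 · (0.591705 − 0.914016) = -0.0268592.
Running total after k=1: 54.7837.
Order-2 term: −1/720 · (0.00106567 − 0.00139609) = 4.58909e-07.

S_2 ≈ 54.7837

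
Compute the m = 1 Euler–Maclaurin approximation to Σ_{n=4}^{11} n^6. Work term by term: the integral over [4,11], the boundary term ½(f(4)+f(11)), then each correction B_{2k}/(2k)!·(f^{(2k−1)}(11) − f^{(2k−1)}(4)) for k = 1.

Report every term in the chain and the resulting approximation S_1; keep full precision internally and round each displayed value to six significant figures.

S_1 ≈ 3.74938e+06

Integral: ∫_4^11 x^6 dx = 2.78154e+06.
Boundary: ½(f(4) + f(11)) = ½(4096.00 + 1.77156e+06) = 887828.
So far: 3.66937e+06.
Correction k=1: B_{2}/2! · (f^{(1)}(11) − f^{(1)}(4)) = 1/12 · (966306 − 6144.00) = 80013.5.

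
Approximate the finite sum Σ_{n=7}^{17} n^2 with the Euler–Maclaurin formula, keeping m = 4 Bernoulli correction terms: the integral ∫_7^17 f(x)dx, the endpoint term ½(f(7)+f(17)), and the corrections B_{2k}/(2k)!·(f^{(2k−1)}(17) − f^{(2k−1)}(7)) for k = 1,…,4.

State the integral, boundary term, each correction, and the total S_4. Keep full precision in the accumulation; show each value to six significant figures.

Integral: ∫_7^17 x^2 dx = 1523.33.
Endpoint term: (f(7) + f(17))/2 = (49.0000 + 289.000)/2 = 169.000.
So far: 1692.33.
Order-1 term: 1/12 · (34.0000 − 14.0000) = 1.66667.
Partial sum through k=1: 1694.00.
Order-2 term: −1/720 · (0.00000 − 0.00000) = 0.00000.
Partial sum through k=2: 1694.00.
Order-3 term: 1/30240 · (0.00000 − 0.00000) = 0.00000.
Partial sum through k=3: 1694.00.
Order-4 term: −1/1209600 · (0.00000 − 0.00000) = 0.00000.

S_4 ≈ 1694.00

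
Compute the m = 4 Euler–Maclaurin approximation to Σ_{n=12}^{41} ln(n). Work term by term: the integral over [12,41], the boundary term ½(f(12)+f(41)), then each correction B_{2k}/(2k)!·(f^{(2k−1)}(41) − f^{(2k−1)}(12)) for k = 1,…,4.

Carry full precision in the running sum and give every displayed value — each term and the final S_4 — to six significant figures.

S_4 ≈ 96.5319

∫_12^41 ln(x) dx evaluates to 93.4376.
Boundary: ½(f(12) + f(41)) = ½(2.48491 + 3.71357) = 3.09924.
So far: 96.5368.
Order-1 term: 1/12 · (0.0243902 − 0.0833333) = -0.00491192.
After k=1: 96.5319.
Order-2 term: −1/720 · (2.90187e-05 − 0.00115741) = 1.56721e-06.
After k=2: 96.5319.
Order-3 term: 1/30240 · (2.07153e-07 − 9.64506e-05) = -3.18265e-09.
After k=3: 96.5319.
Order-4 term: −1/1209600 · (3.69697e-09 − 2.00939e-05) = 1.66089e-11.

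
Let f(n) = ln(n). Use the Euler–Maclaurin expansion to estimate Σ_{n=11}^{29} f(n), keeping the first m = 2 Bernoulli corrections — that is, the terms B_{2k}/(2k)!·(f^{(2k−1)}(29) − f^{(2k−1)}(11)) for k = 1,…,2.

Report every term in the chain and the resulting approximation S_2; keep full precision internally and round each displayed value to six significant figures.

Integral: ∫_11^29 ln(x) dx = 53.2747.
½[f(11) + f(29)] = ½[2.39790 + 3.36730] = 2.88260.
Running total after boundary: 56.1573.
k=1: B_{2}/(2)! × [f^{(1)}(29) − f^{(1)}(11)] = 1/12 × (0.0344828 − 0.0909091) = -0.00470219.
Partial sum through k=1: 56.1526.
k=2: B_{4}/(4)! × [f^{(3)}(29) − f^{(3)}(11)] = −1/720 × (8.20042e-05 − 0.00150263) = 1.97309e-06.

S_2 ≈ 56.1526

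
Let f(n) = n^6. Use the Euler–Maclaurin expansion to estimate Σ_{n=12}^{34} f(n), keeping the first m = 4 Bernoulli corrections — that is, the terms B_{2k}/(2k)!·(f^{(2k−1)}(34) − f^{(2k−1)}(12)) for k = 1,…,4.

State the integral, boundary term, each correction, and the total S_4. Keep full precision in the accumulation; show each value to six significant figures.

S_4 ≈ 8.29470e+09

Integral: ∫_12^34 x^6 dx = 7.49822e+09.
½[f(12) + f(34)] = ½[2.98598e+06 + 1.54480e+09] = 7.73895e+08.
So far: 8.27211e+09.
Order-1 term: 1/12 · (2.72613e+08 − 1.49299e+06) = 2.25933e+07.
After k=1: 8.29471e+09.
Order-2 term: −1/720 · (4.71648e+06 − 207360) = -6262.67.
After k=2: 8.29470e+09.
Order-3 term: 1/30240 · (24480.0 − 8640.00) = 0.523810.
After k=3: 8.29470e+09.
Order-4 term: −1/1209600 · (0.00000 − 0.00000) = 0.00000.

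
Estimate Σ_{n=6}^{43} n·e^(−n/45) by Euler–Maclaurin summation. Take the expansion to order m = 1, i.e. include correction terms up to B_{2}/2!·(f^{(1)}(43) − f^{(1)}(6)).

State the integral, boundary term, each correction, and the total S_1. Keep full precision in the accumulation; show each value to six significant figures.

The integral term ∫_6^43 x·e^(−x/45) dx = 485.513.
Endpoint term: (f(6) + f(43))/2 = (5.25104 + 16.5377)/2 = 10.8944.
So far: 496.407.
k=1: B_{2}/(2)! × [f^{(1)}(43) − f^{(1)}(6)] = 1/12 × (0.0170933 − 0.758484) = -0.0617825.

S_1 ≈ 496.346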